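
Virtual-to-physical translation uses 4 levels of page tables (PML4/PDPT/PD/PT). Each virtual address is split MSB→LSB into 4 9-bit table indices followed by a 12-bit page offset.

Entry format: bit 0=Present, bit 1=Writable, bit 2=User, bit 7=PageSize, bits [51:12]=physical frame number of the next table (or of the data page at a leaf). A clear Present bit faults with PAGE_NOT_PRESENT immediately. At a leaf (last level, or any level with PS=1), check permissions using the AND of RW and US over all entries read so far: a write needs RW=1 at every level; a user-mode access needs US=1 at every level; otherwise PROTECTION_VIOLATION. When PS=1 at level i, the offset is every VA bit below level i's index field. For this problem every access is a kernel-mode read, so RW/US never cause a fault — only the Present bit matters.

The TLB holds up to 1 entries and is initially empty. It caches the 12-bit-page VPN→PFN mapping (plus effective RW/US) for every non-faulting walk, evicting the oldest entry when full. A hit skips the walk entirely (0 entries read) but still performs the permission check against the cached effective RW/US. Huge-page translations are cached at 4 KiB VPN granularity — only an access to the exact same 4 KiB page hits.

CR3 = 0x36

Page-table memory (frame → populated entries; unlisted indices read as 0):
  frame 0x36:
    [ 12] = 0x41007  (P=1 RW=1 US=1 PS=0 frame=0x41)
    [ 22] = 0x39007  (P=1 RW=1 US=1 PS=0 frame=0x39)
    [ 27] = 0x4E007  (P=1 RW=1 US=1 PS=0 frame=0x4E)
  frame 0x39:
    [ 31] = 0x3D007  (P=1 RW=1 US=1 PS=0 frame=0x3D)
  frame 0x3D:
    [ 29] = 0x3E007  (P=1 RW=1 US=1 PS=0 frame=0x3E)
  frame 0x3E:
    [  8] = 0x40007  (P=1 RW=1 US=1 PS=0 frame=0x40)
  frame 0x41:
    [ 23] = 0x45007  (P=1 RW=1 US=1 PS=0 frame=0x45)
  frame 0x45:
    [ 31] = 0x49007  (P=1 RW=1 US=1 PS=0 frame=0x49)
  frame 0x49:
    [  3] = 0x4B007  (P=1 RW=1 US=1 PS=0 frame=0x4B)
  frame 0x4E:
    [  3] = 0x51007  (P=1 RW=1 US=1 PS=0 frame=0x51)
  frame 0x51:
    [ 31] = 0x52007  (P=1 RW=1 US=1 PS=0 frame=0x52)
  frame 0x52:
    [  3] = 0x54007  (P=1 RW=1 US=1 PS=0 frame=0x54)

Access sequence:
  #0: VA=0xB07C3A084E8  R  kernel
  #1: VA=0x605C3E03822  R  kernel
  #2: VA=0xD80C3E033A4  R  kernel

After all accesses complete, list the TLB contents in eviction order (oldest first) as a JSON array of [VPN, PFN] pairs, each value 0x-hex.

Walk each access:
#0 VA=0xB07C3A084E8 (r,kernel):
  [0] read 0x36 idx=22: raw=0x39007 flags P=1 W=1 U=1 S=0
  [1] read 0x39 idx=31: raw=0x3D007 flags P=1 W=1 U=1 S=0
  [2] read 0x3D idx=29: raw=0x3E007 flags P=1 W=1 U=1 S=0
  [3] read 0x3E idx=8: raw=0x40007 flags P=1 W=1 U=1 S=0
  ⇒ phys 0x404E8  [4 reads]
#1 VA=0x605C3E03822 (r,kernel):
  [0] read 0x36 idx=12: raw=0x41007 flags P=1 W=1 U=1 S=0
  [1] read 0x41 idx=23: raw=0x45007 flags P=1 W=1 U=1 S=0
  [2] read 0x45 idx=31: raw=0x49007 flags P=1 W=1 U=1 S=0
  [3] read 0x49 idx=3: raw=0x4B007 flags P=1 W=1 U=1 S=0
  ⇒ phys 0x4B822  [4 reads]
#2 VA=0xD80C3E033A4 (r,kernel):
  [0] read 0x36 idx=27: raw=0x4E007 flags P=1 W=1 U=1 S=0
  [1] read 0x4E idx=3: raw=0x51007 flags P=1 W=1 U=1 S=0
  [2] read 0x51 idx=31: raw=0x52007 flags P=1 W=1 U=1 S=0
  [3] read 0x52 idx=3: raw=0x54007 flags P=1 W=1 U=1 S=0
  ⇒ phys 0x543A4  [4 reads]

TLB: [["0xD80C3E03", "0x54"]]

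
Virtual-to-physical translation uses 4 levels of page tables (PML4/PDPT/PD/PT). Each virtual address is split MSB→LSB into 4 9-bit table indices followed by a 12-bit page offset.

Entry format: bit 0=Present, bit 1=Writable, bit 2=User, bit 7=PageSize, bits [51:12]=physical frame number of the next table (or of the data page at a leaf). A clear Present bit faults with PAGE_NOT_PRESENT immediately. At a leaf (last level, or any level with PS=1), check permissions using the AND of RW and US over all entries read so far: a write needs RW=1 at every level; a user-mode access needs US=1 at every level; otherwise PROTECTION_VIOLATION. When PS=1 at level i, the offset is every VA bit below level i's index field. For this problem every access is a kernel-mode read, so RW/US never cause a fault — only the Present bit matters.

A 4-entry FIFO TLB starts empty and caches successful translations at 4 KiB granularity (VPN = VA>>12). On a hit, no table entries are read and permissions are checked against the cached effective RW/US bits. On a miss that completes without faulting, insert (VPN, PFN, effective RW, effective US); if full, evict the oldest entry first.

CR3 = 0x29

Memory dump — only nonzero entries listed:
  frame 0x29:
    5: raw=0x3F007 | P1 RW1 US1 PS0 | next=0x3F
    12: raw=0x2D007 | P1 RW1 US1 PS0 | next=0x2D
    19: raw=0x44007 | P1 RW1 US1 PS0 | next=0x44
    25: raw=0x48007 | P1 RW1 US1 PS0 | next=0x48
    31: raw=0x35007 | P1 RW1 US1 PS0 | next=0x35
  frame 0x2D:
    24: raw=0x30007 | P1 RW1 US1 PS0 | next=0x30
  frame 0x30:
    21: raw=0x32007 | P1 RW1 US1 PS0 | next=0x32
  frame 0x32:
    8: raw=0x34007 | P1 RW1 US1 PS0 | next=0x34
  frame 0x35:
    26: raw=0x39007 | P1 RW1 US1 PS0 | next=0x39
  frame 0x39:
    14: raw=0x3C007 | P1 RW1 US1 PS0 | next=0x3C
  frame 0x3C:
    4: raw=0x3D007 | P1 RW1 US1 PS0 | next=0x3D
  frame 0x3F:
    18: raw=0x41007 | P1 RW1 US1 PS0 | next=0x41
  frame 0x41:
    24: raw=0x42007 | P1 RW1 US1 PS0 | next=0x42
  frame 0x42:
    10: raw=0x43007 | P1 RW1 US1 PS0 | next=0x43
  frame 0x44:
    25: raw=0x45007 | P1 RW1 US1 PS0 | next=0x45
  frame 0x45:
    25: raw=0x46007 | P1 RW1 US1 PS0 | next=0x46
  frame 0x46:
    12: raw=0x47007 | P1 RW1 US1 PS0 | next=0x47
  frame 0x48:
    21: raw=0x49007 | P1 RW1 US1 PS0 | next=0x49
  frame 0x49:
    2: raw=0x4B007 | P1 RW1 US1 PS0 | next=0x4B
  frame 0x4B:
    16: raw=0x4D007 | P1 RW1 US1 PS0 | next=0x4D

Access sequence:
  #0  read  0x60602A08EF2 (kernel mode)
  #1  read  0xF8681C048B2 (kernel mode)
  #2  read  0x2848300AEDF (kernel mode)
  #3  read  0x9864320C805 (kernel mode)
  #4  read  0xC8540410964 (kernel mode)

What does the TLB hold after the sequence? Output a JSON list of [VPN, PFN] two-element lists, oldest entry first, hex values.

Trace:
#0 VA=0x60602A08EF2 (r,kernel):
  L0: frame=0x29 idx=12 entry=0x2D007 [P=1 RW=1 US=1 PS=0]
  L1: frame=0x2D idx=24 entry=0x30007 [P=1 RW=1 US=1 PS=0]
  L2: frame=0x30 idx=21 entry=0x32007 [P=1 RW=1 US=1 PS=0]
  L3: frame=0x32 idx=8 entry=0x34007 [P=1 RW=1 US=1 PS=0]
  → PA=0x34EF2  (4 entries read)
#1 VA=0xF8681C048B2 (r,kernel):
  L0: frame=0x29 idx=31 entry=0x35007 [P=1 RW=1 US=1 PS=0]
  L1: frame=0x35 idx=26 entry=0x39007 [P=1 RW=1 US=1 PS=0]
  L2: frame=0x39 idx=14 entry=0x3C007 [P=1 RW=1 US=1 PS=0]
  L3: frame=0x3C idx=4 entry=0x3D007 [P=1 RW=1 US=1 PS=0]
  → PA=0x3D8B2  (4 entries read)
#2 VA=0x2848300AEDF (r,kernel):
  L0: frame=0x29 idx=5 entry=0x3F007 [P=1 RW=1 US=1 PS=0]
  L1: frame=0x3F idx=18 entry=0x41007 [P=1 RW=1 US=1 PS=0]
  L2: frame=0x41 idx=24 entry=0x42007 [P=1 RW=1 US=1 PS=0]
  L3: frame=0x42 idx=10 entry=0x43007 [P=1 RW=1 US=1 PS=0]
  → PA=0x43EDF  (4 entries read)
#3 VA=0x9864320C805 (r,kernel):
  L0: frame=0x29 idx=19 entry=0x44007 [P=1 RW=1 US=1 PS=0]
  L1: frame=0x44 idx=25 entry=0x45007 [P=1 RW=1 US=1 PS=0]
  L2: frame=0x45 idx=25 entry=0x46007 [P=1 RW=1 US=1 PS=0]
  L3: frame=0x46 idx=12 entry=0x47007 [P=1 RW=1 US=1 PS=0]
  → PA=0x47805  (4 entries read)
#4 VA=0xC8540410964 (r,kernel):
  L0: frame=0x29 idx=25 entry=0x48007 [P=1 RW=1 US=1 PS=0]
  L1: frame=0x48 idx=21 entry=0x49007 [P=1 RW=1 US=1 PS=0]
  L2: frame=0x49 idx=2 entry=0x4B007 [P=1 RW=1 US=1 PS=0]
  L3: frame=0x4B idx=16 entry=0x4D007 [P=1 RW=1 US=1 PS=0]
  → PA=0x4D964  (4 entries read)

TLB: [["0xF8681C04", "0x3D"], ["0x2848300A", "0x43"], ["0x9864320C", "0x47"], ["0xC8540410", "0x4D"]]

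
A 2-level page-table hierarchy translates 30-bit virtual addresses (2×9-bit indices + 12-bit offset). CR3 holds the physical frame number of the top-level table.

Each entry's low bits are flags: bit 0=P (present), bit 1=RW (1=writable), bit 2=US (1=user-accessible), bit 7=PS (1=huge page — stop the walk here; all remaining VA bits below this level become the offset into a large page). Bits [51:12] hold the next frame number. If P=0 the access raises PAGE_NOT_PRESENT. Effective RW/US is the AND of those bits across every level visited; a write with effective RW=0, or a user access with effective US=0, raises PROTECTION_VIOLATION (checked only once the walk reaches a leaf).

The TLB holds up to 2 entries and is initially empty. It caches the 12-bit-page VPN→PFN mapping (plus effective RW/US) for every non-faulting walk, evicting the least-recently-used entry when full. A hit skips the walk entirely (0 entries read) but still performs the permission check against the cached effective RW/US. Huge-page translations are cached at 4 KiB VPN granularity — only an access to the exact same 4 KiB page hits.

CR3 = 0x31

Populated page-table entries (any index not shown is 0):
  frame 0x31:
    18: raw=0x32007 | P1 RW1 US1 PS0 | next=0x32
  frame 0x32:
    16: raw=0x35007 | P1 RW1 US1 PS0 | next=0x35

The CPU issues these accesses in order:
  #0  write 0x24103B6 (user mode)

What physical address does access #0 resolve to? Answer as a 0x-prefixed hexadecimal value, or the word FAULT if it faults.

Trace:
#0 VA=0x24103B6 (w,user):
  L0 @0x31[18] → 0x32007  P=1,RW=1,US=1,PS=0
  L1 @0x32[16] → 0x35007  P=1,RW=1,US=1,PS=0
  ⇒ phys 0x353B6  [2 reads]

Access #0 PA: 0x353B6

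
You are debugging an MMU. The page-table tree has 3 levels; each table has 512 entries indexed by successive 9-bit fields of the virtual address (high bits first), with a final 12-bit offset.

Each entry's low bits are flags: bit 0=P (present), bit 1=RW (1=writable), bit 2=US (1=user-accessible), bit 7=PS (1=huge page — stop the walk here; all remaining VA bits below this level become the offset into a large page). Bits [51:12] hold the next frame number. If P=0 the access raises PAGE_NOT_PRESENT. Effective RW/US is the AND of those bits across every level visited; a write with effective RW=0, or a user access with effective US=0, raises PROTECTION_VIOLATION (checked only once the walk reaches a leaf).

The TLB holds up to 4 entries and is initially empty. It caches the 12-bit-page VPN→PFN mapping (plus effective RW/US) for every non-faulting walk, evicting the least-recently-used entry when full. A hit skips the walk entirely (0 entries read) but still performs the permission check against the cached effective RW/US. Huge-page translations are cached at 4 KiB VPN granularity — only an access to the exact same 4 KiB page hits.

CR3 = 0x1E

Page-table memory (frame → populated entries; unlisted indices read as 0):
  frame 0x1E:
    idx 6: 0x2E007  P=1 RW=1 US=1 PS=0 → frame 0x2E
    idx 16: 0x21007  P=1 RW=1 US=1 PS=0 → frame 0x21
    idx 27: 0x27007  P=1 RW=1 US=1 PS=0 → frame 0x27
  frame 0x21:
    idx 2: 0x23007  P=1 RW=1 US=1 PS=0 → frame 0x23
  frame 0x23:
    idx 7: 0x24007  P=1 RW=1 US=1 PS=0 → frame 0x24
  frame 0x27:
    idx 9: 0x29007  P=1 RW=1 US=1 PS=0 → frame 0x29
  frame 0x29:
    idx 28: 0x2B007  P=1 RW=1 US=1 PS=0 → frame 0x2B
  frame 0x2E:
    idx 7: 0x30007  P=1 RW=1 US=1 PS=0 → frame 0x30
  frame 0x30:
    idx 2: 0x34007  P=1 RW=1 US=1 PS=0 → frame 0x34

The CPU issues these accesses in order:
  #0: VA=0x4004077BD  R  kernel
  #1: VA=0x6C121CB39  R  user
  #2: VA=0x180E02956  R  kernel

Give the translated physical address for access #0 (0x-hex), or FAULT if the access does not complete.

Per-access translation:
#0 VA=0x4004077BD (r,kernel):
  lvl0: tbl 0x1E, slot 16 ⇒ 0x21007 (P1/RW1/US1/PS0)
  lvl1: tbl 0x21, slot 2 ⇒ 0x23007 (P1/RW1/US1/PS0)
  lvl2: tbl 0x23, slot 7 ⇒ 0x24007 (P1/RW1/US1/PS0)
  ✓ 0x247BD  — 3 lookups
#1 VA=0x6C121CB39 (r,user):
  lvl0: tbl 0x1E, slot 27 ⇒ 0x27007 (P1/RW1/US1/PS0)
  lvl1: tbl 0x27, slot 9 ⇒ 0x29007 (P1/RW1/US1/PS0)
  lvl2: tbl 0x29, slot 28 ⇒ 0x2B007 (P1/RW1/US1/PS0)
  ✓ 0x2BB39  — 3 lookups
#2 VA=0x180E02956 (r,kernel):
  lvl0: tbl 0x1E, slot 6 ⇒ 0x2E007 (P1/RW1/US1/PS0)
  lvl1: tbl 0x2E, slot 7 ⇒ 0x30007 (P1/RW1/US1/PS0)
  lvl2: tbl 0x30, slot 2 ⇒ 0x34007 (P1/RW1/US1/PS0)
  ✓ 0x34956  — 3 lookups

Access #0 PA: 0x247BD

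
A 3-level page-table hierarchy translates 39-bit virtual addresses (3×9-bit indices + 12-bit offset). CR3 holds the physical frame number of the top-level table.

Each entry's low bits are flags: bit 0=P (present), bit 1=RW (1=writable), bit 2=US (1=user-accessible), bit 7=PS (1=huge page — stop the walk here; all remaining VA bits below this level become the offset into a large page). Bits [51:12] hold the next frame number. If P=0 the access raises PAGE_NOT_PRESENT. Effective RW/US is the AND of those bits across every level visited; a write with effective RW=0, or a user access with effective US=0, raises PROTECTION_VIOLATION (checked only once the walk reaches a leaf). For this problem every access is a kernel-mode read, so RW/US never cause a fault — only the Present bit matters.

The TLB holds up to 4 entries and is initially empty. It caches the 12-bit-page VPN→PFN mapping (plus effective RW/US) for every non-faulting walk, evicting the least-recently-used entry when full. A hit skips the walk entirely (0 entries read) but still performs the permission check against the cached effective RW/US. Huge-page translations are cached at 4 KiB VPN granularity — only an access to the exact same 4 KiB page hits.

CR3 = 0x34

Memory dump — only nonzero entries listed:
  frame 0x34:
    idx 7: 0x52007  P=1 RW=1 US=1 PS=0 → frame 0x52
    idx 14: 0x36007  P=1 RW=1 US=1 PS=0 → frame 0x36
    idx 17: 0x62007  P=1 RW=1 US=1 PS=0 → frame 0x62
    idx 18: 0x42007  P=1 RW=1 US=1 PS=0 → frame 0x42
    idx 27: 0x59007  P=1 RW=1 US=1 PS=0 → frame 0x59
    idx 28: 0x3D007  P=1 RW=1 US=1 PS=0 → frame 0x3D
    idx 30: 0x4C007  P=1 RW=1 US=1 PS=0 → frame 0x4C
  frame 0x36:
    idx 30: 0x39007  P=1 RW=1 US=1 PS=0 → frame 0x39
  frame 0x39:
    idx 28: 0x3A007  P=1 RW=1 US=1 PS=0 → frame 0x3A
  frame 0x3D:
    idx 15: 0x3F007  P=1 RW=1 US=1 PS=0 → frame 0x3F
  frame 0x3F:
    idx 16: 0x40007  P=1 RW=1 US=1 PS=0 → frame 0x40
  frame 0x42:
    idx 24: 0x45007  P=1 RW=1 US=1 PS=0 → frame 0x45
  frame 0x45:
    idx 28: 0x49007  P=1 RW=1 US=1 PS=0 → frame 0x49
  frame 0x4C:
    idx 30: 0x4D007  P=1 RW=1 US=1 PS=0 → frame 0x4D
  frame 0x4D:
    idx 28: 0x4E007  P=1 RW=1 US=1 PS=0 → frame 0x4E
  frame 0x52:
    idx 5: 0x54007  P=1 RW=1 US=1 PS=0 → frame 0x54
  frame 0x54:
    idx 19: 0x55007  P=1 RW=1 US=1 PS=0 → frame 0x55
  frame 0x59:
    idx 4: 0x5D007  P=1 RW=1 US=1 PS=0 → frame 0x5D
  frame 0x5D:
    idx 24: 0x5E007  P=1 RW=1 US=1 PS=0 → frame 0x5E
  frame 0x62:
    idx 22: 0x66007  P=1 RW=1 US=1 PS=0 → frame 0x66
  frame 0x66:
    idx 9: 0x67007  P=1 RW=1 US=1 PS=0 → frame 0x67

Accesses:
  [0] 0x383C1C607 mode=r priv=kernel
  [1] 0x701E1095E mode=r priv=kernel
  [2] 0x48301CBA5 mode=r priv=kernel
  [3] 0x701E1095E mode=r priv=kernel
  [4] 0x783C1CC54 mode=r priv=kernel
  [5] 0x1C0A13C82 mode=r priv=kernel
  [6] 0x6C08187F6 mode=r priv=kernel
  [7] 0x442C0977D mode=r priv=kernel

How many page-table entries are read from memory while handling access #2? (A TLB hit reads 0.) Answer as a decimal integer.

Trace:
#0 VA=0x383C1C607 (r,kernel):
  lvl0: tbl 0x34, slot 14 ⇒ 0x36007 (P1/RW1/US1/PS0)
  lvl1: tbl 0x36, slot 30 ⇒ 0x39007 (P1/RW1/US1/PS0)
  lvl2: tbl 0x39, slot 28 ⇒ 0x3A007 (P1/RW1/US1/PS0)
  → PA=0x3A607  (3 entries read)
#1 VA=0x701E1095E (r,kernel):
  lvl0: tbl 0x34, slot 28 ⇒ 0x3D007 (P1/RW1/US1/PS0)
  lvl1: tbl 0x3D, slot 15 ⇒ 0x3F007 (P1/RW1/US1/PS0)
  lvl2: tbl 0x3F, slot 16 ⇒ 0x40007 (P1/RW1/US1/PS0)
  → PA=0x4095E  (3 entries read)
#2 VA=0x48301CBA5 (r,kernel):
  lvl0: tbl 0x34, slot 18 ⇒ 0x42007 (P1/RW1/US1/PS0)
  lvl1: tbl 0x42, slot 24 ⇒ 0x45007 (P1/RW1/US1/PS0)
  lvl2: tbl 0x45, slot 28 ⇒ 0x49007 (P1/RW1/US1/PS0)
  → PA=0x49BA5  (3 entries read)
#3 VA=0x701E1095E (r,kernel):
  TLB hit vpn=0x701E10 → PA=0x4095E
#4 VA=0x783C1CC54 (r,kernel):
  lvl0: tbl 0x34, slot 30 ⇒ 0x4C007 (P1/RW1/US1/PS0)
  lvl1: tbl 0x4C, slot 30 ⇒ 0x4D007 (P1/RW1/US1/PS0)
  lvl2: tbl 0x4D, slot 28 ⇒ 0x4E007 (P1/RW1/US1/PS0)
  → PA=0x4EC54  (3 entries read)
#5 VA=0x1C0A13C82 (r,kernel):
  lvl0: tbl 0x34, slot 7 ⇒ 0x52007 (P1/RW1/US1/PS0)
  lvl1: tbl 0x52, slot 5 ⇒ 0x54007 (P1/RW1/US1/PS0)
  lvl2: tbl 0x54, slot 19 ⇒ 0x55007 (P1/RW1/US1/PS0)
  → PA=0x55C82  (3 entries read)
#6 VA=0x6C08187F6 (r,kernel):
  lvl0: tbl 0x34, slot 27 ⇒ 0x59007 (P1/RW1/US1/PS0)
  lvl1: tbl 0x59, slot 4 ⇒ 0x5D007 (P1/RW1/US1/PS0)
  lvl2: tbl 0x5D, slot 24 ⇒ 0x5E007 (P1/RW1/US1/PS0)
  → PA=0x5E7F6  (3 entries read)
#7 VA=0x442C0977D (r,kernel):
  lvl0: tbl 0x34, slot 17 ⇒ 0x62007 (P1/RW1/US1/PS0)
  lvl1: tbl 0x62, slot 22 ⇒ 0x66007 (P1/RW1/US1/PS0)
  lvl2: tbl 0x66, slot 9 ⇒ 0x67007 (P1/RW1/US1/PS0)
  → PA=0x6777D  (3 entries read)

Entries read for #2: 3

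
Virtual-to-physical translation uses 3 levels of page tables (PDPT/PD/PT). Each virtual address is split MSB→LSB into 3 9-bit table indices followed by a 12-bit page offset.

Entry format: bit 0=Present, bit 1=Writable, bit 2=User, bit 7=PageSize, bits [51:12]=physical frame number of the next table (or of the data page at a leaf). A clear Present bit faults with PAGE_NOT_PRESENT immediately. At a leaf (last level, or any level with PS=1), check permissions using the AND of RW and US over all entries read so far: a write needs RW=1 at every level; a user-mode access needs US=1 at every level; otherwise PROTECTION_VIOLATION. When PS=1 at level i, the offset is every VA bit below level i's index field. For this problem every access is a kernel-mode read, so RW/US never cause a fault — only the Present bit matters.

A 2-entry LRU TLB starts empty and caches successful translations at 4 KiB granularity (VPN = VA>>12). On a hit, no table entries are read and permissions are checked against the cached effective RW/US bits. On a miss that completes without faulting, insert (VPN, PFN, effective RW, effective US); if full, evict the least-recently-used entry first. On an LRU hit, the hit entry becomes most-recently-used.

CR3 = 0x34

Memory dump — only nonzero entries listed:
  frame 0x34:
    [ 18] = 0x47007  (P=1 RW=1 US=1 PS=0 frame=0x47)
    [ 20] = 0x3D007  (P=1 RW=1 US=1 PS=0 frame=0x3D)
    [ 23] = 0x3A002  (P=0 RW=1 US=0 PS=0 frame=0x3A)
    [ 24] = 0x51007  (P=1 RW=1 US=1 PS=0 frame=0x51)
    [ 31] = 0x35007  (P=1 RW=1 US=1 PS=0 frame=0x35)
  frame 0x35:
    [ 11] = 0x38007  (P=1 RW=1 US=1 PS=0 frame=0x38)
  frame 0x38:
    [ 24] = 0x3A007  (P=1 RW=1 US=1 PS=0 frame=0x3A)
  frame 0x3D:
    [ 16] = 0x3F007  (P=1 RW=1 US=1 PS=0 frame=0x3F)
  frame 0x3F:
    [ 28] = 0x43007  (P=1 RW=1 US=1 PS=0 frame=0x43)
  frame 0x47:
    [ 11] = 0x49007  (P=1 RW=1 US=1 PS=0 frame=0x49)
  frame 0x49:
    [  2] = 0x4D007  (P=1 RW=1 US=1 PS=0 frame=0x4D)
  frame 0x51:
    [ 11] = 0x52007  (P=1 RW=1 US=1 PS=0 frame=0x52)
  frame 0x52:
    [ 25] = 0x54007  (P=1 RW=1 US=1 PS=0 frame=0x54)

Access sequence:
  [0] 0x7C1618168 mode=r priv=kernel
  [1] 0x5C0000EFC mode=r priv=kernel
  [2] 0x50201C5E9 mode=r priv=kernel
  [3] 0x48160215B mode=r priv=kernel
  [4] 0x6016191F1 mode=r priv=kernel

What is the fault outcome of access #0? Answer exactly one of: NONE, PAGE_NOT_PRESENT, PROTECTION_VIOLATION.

Per-access translation:
#0 VA=0x7C1618168 (r,kernel):
  lvl0: tbl 0x34, slot 31 ⇒ 0x35007 (P1/RW1/US1/PS0)
  lvl1: tbl 0x35, slot 11 ⇒ 0x38007 (P1/RW1/US1/PS0)
  lvl2: tbl 0x38, slot 24 ⇒ 0x3A007 (P1/RW1/US1/PS0)
  ✓ 0x3A168  — 3 lookups
#1 VA=0x5C0000EFC (r,kernel):
  lvl0: tbl 0x34, slot 23 ⇒ 0x3A002 (P0/RW1/US0/PS0)
  → PAGE_NOT_PRESENT  (1 entries read)
#2 VA=0x50201C5E9 (r,kernel):
  lvl0: tbl 0x34, slot 20 ⇒ 0x3D007 (P1/RW1/US1/PS0)
  lvl1: tbl 0x3D, slot 16 ⇒ 0x3F007 (P1/RW1/US1/PS0)
  lvl2: tbl 0x3F, slot 28 ⇒ 0x43007 (P1/RW1/US1/PS0)
  ✓ 0x435E9  — 3 lookups
#3 VA=0x48160215B (r,kernel):
  lvl0: tbl 0x34, slot 18 ⇒ 0x47007 (P1/RW1/US1/PS0)
  lvl1: tbl 0x47, slot 11 ⇒ 0x49007 (P1/RW1/US1/PS0)
  lvl2: tbl 0x49, slot 2 ⇒ 0x4D007 (P1/RW1/US1/PS0)
  ✓ 0x4D15B  — 3 lookups
#4 VA=0x6016191F1 (r,kernel):
  lvl0: tbl 0x34, slot 24 ⇒ 0x51007 (P1/RW1/US1/PS0)
  lvl1: tbl 0x51, slot 11 ⇒ 0x52007 (P1/RW1/US1/PS0)
  lvl2: tbl 0x52, slot 25 ⇒ 0x54007 (P1/RW1/US1/PS0)
  ✓ 0x541F1  — 3 lookups

Access #0 fault: NONE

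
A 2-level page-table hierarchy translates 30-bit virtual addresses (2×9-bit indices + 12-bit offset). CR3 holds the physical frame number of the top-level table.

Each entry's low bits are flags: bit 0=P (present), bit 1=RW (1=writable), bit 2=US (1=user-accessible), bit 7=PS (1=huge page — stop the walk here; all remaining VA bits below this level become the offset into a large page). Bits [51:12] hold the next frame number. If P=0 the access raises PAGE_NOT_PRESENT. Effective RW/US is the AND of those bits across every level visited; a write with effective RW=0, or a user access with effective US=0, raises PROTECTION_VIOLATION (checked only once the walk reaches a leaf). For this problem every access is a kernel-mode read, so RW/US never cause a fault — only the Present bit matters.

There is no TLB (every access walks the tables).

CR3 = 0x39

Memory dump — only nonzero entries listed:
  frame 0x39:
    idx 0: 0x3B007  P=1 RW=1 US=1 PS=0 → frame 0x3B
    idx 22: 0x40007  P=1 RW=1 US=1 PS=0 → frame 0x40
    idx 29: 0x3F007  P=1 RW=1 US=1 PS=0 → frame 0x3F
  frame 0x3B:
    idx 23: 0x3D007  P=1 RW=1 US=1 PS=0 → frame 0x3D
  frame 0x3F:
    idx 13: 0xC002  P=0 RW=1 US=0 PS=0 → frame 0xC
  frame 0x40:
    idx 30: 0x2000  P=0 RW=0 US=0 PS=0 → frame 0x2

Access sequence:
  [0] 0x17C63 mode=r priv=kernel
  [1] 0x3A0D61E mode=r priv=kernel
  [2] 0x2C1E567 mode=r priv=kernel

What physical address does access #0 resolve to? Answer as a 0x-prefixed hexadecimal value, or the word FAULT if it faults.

Walk each access:
#0 VA=0x17C63 (r,kernel):
  lvl0: tbl 0x39, slot 0 ⇒ 0x3B007 (P1/RW1/US1/PS0)
  lvl1: tbl 0x3B, slot 23 ⇒ 0x3D007 (P1/RW1/US1/PS0)
  ⇒ phys 0x3DC63  [2 reads]
#1 VA=0x3A0D61E (r,kernel):
  lvl0: tbl 0x39, slot 29 ⇒ 0x3F007 (P1/RW1/US1/PS0)
  lvl1: tbl 0x3F, slot 13 ⇒ 0xC002 (P0/RW1/US0/PS0)
  ✗ PAGE_NOT_PRESENT  [2 reads]
#2 VA=0x2C1E567 (r,kernel):
  lvl0: tbl 0x39, slot 22 ⇒ 0x40007 (P1/RW1/US1/PS0)
  lvl1: tbl 0x40, slot 30 ⇒ 0x2000 (P0/RW0/US0/PS0)
  ✗ PAGE_NOT_PRESENT  [2 reads]

Access #0 PA: 0x3DC63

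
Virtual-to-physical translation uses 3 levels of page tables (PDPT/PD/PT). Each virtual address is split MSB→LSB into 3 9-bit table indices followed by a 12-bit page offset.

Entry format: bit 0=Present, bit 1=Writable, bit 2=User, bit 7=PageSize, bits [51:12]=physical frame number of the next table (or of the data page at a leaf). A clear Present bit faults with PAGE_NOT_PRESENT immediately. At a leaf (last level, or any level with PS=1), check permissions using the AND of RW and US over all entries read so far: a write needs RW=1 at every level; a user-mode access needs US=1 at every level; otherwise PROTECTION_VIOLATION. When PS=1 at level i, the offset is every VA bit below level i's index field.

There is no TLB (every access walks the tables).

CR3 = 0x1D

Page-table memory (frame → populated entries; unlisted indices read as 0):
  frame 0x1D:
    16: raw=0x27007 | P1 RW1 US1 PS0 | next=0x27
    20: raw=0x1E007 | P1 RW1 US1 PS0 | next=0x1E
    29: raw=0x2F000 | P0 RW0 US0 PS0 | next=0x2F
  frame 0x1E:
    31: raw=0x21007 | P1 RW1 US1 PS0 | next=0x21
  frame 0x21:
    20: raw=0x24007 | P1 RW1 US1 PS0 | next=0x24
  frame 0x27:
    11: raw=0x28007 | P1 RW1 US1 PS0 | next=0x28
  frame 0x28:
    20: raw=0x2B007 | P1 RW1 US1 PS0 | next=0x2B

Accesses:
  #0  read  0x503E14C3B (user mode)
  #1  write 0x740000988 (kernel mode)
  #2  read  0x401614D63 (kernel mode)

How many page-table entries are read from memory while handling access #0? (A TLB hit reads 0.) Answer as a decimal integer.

Per-access translation:
#0 VA=0x503E14C3B (r,user):
  [0] read 0x1D idx=20: raw=0x1E007 flags P=1 W=1 U=1 S=0
  [1] read 0x1E idx=31: raw=0x21007 flags P=1 W=1 U=1 S=0
  [2] read 0x21 idx=20: raw=0x24007 flags P=1 W=1 U=1 S=0
  ⇒ phys 0x24C3B  [3 reads]
#1 VA=0x740000988 (w,kernel):
  [0] read 0x1D idx=29: raw=0x2F000 flags P=0 W=0 U=0 S=0
  ✗ PAGE_NOT_PRESENT  [1 reads]
#2 VA=0x401614D63 (r,kernel):
  [0] read 0x1D idx=16: raw=0x27007 flags P=1 W=1 U=1 S=0
  [1] read 0x27 idx=11: raw=0x28007 flags P=1 W=1 U=1 S=0
  [2] read 0x28 idx=20: raw=0x2B007 flags P=1 W=1 U=1 S=0
  ⇒ phys 0x2BD63  [3 reads]

Entries read for #0: 3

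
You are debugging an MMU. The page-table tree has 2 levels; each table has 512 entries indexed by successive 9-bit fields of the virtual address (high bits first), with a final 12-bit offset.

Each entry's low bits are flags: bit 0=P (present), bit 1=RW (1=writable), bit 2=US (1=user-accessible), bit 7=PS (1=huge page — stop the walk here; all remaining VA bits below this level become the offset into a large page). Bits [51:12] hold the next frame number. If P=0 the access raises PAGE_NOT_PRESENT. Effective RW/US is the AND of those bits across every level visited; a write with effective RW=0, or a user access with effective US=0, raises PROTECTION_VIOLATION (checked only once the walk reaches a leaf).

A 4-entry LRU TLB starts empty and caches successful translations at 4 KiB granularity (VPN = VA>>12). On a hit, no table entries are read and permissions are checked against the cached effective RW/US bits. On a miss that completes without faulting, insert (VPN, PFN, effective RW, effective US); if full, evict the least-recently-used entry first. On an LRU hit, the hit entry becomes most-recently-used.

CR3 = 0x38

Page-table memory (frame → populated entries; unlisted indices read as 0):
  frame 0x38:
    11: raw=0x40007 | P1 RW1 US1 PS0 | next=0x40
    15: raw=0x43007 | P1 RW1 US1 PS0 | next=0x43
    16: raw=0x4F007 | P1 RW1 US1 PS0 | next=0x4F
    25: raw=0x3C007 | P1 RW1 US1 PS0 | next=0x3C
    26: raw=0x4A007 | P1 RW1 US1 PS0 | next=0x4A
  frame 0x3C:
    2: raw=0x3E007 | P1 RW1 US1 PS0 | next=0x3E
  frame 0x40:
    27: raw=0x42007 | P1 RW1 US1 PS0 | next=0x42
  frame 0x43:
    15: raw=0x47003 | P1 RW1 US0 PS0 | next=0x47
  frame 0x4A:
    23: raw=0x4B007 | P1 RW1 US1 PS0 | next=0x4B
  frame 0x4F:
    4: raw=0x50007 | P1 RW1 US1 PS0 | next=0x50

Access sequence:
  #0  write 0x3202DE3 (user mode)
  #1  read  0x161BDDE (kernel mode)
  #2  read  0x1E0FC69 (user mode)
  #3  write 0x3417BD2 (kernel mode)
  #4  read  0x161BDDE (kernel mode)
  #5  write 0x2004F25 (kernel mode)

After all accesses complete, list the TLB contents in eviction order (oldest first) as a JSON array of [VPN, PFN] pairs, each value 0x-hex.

Trace:
#0 VA=0x3202DE3 (w,user):
  lvl0: tbl 0x38, slot 25 ⇒ 0x3C007 (P1/RW1/US1/PS0)
  lvl1: tbl 0x3C, slot 2 ⇒ 0x3E007 (P1/RW1/US1/PS0)
  → PA=0x3EDE3  (2 entries read)
#1 VA=0x161BDDE (r,kernel):
  lvl0: tbl 0x38, slot 11 ⇒ 0x40007 (P1/RW1/US1/PS0)
  lvl1: tbl 0x40, slot 27 ⇒ 0x42007 (P1/RW1/US1/PS0)
  → PA=0x42DDE  (2 entries read)
#2 VA=0x1E0FC69 (r,user):
  lvl0: tbl 0x38, slot 15 ⇒ 0x43007 (P1/RW1/US1/PS0)
  lvl1: tbl 0x43, slot 15 ⇒ 0x47003 (P1/RW1/US0/PS0)
  ✗ PROTECTION_VIOLATION  [2 reads]
#3 VA=0x3417BD2 (w,kernel):
  lvl0: tbl 0x38, slot 26 ⇒ 0x4A007 (P1/RW1/US1/PS0)
  lvl1: tbl 0x4A, slot 23 ⇒ 0x4B007 (P1/RW1/US1/PS0)
  → PA=0x4BBD2  (2 entries read)
#4 VA=0x161BDDE (r,kernel):
  TLB hit vpn=0x161B → PA=0x42DDE
#5 VA=0x2004F25 (w,kernel):
  lvl0: tbl 0x38, slot 16 ⇒ 0x4F007 (P1/RW1/US1/PS0)
  lvl1: tbl 0x4F, slot 4 ⇒ 0x50007 (P1/RW1/US1/PS0)
  → PA=0x50F25  (2 entries read)

TLB: [["0x3202", "0x3E"], ["0x3417", "0x4B"], ["0x161B", "0x42"], ["0x2004", "0x50"]]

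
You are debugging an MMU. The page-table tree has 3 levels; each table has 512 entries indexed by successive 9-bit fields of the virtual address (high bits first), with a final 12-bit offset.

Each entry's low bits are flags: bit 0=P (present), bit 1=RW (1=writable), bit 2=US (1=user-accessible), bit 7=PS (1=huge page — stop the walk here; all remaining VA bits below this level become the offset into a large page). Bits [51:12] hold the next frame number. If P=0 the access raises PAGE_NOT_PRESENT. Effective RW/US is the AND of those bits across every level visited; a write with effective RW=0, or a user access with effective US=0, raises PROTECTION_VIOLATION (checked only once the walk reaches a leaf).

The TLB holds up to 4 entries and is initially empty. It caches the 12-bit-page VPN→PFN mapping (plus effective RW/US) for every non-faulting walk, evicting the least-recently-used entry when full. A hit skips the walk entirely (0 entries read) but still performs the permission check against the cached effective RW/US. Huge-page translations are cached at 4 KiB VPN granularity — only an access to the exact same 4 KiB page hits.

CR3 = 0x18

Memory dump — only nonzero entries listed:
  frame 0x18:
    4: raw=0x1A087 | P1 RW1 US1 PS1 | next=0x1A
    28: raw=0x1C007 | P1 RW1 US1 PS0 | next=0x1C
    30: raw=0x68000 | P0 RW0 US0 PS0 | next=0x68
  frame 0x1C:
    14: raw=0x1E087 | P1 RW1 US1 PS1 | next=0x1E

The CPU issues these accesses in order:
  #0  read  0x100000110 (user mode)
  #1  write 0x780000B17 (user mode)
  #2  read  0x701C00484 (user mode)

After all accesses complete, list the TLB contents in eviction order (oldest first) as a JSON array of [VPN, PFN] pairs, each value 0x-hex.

Walk each access:
#0 VA=0x100000110 (r,user):
  L0: frame=0x18 idx=4 entry=0x1A087 [P=1 RW=1 US=1 PS=1]
  → PA=0x1A110 (huge @L0)  (1 entries read)
#1 VA=0x780000B17 (w,user):
  L0: frame=0x18 idx=30 entry=0x68000 [P=0 RW=0 US=0 PS=0]
  ⇒ fault: PAGE_NOT_PRESENT  — 1 lookups
#2 VA=0x701C00484 (r,user):
  L0: frame=0x18 idx=28 entry=0x1C007 [P=1 RW=1 US=1 PS=0]
  L1: frame=0x1C idx=14 entry=0x1E087 [P=1 RW=1 US=1 PS=1]
  → PA=0x1E484 (huge @L1)  (2 entries read)

TLB: [["0x100000", "0x1A"], ["0x701C00", "0x1E"]]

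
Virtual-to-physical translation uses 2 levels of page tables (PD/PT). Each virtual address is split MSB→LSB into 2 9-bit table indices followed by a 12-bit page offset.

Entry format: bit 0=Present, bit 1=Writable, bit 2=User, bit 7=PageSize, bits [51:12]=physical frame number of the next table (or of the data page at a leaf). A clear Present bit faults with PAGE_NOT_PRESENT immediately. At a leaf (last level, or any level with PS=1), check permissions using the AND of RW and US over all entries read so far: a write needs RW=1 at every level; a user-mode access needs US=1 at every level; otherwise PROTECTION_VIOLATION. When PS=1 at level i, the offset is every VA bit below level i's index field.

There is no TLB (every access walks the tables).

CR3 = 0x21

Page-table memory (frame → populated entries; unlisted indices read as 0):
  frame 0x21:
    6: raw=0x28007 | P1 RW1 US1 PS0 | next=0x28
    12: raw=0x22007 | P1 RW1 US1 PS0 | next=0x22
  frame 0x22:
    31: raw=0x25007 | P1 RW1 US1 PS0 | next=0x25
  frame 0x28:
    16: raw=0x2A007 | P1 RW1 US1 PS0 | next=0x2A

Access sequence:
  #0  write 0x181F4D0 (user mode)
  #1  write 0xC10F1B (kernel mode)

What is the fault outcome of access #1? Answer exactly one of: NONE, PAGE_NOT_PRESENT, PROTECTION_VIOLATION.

Per-access translation:
#0 VA=0x181F4D0 (w,user):
  L0 @0x21[12] → 0x22007  P=1,RW=1,US=1,PS=0
  L1 @0x22[31] → 0x25007  P=1,RW=1,US=1,PS=0
  ⇒ phys 0x254D0  [2 reads]
#1 VA=0xC10F1B (w,kernel):
  L0 @0x21[6] → 0x28007  P=1,RW=1,US=1,PS=0
  L1 @0x28[16] → 0x2A007  P=1,RW=1,US=1,PS=0
  ⇒ phys 0x2AF1B  [2 reads]

Access #1 fault: NONE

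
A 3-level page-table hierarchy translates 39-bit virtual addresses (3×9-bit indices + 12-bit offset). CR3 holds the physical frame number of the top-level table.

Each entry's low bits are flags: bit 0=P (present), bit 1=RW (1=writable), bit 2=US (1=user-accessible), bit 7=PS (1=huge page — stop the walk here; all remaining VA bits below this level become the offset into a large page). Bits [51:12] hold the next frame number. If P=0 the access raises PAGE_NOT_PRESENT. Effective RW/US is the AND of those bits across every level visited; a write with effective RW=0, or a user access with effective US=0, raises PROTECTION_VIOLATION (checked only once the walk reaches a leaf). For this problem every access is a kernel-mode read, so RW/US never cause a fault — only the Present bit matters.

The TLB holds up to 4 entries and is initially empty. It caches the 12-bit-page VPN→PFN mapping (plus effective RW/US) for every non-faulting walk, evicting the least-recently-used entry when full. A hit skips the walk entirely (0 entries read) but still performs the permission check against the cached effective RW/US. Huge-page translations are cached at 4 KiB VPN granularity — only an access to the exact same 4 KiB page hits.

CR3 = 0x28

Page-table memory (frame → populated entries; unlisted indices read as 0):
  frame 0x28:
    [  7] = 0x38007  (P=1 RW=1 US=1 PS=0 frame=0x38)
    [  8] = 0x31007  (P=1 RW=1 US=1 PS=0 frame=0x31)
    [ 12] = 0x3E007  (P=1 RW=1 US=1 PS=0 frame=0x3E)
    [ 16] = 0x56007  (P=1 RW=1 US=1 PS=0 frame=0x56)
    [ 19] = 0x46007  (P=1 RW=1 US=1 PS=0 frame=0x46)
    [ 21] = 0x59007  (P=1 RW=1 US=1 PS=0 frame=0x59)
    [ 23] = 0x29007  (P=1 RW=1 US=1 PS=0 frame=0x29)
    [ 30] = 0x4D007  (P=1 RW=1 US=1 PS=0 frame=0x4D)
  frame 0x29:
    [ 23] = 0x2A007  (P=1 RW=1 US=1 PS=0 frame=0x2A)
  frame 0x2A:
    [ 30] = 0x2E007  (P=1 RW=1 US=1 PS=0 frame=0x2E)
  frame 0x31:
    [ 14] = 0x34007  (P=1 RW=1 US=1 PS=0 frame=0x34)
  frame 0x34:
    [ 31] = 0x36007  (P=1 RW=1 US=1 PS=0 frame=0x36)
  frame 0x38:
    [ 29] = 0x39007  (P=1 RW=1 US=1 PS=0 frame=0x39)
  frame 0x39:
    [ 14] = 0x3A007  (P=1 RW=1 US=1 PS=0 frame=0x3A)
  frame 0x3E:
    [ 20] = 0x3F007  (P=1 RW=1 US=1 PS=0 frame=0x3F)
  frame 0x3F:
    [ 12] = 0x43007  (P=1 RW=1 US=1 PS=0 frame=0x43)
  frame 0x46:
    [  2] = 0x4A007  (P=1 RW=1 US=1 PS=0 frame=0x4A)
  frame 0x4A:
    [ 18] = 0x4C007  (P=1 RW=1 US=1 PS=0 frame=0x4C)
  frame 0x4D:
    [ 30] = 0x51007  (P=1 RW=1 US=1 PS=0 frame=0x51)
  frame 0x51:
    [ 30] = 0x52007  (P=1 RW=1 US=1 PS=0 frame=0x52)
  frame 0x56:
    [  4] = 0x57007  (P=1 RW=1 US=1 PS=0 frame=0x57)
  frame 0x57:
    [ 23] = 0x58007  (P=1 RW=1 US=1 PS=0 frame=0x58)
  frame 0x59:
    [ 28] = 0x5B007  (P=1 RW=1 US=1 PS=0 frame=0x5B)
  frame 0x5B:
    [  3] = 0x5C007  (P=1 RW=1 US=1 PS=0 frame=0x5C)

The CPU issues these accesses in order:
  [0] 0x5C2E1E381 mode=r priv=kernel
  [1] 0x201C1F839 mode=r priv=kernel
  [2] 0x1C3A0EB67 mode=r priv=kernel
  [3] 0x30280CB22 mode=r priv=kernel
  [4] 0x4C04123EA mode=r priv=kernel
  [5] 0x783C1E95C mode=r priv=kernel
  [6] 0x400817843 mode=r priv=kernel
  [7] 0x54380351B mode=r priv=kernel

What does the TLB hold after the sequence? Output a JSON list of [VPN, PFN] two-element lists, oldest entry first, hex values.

Per-access translation:
#0 VA=0x5C2E1E381 (r,kernel):
  L0 @0x28[23] → 0x29007  P=1,RW=1,US=1,PS=0
  L1 @0x29[23] → 0x2A007  P=1,RW=1,US=1,PS=0
  L2 @0x2A[30] → 0x2E007  P=1,RW=1,US=1,PS=0
  → PA=0x2E381  (3 entries read)
#1 VA=0x201C1F839 (r,kernel):
  L0 @0x28[8] → 0x31007  P=1,RW=1,US=1,PS=0
  L1 @0x31[14] → 0x34007  P=1,RW=1,US=1,PS=0
  L2 @0x34[31] → 0x36007  P=1,RW=1,US=1,PS=0
  → PA=0x36839  (3 entries read)
#2 VA=0x1C3A0EB67 (r,kernel):
  L0 @0x28[7] → 0x38007  P=1,RW=1,US=1,PS=0
  L1 @0x38[29] → 0x39007  P=1,RW=1,US=1,PS=0
  L2 @0x39[14] → 0x3A007  P=1,RW=1,US=1,PS=0
  → PA=0x3AB67  (3 entries read)
#3 VA=0x30280CB22 (r,kernel):
  L0 @0x28[12] → 0x3E007  P=1,RW=1,US=1,PS=0
  L1 @0x3E[20] → 0x3F007  P=1,RW=1,US=1,PS=0
  L2 @0x3F[12] → 0x43007  P=1,RW=1,US=1,PS=0
  → PA=0x43B22  (3 entries read)
#4 VA=0x4C04123EA (r,kernel):
  L0 @0x28[19] → 0x46007  P=1,RW=1,US=1,PS=0
  L1 @0x46[2] → 0x4A007  P=1,RW=1,US=1,PS=0
  L2 @0x4A[18] → 0x4C007  P=1,RW=1,US=1,PS=0
  → PA=0x4C3EA  (3 entries read)
#5 VA=0x783C1E95C (r,kernel):
  L0 @0x28[30] → 0x4D007  P=1,RW=1,US=1,PS=0
  L1 @0x4D[30] → 0x51007  P=1,RW=1,US=1,PS=0
  L2 @0x51[30] → 0x52007  P=1,RW=1,US=1,PS=0
  → PA=0x5295C  (3 entries read)
#6 VA=0x400817843 (r,kernel):
  L0 @0x28[16] → 0x56007  P=1,RW=1,US=1,PS=0
  L1 @0x56[4] → 0x57007  P=1,RW=1,US=1,PS=0
  L2 @0x57[23] → 0x58007  P=1,RW=1,US=1,PS=0
  → PA=0x58843  (3 entries read)
#7 VA=0x54380351B (r,kernel):
  L0 @0x28[21] → 0x59007  P=1,RW=1,US=1,PS=0
  L1 @0x59[28] → 0x5B007  P=1,RW=1,US=1,PS=0
  L2 @0x5B[3] → 0x5C007  P=1,RW=1,US=1,PS=0
  → PA=0x5C51B  (3 entries read)

TLB: [["0x4C0412", "0x4C"], ["0x783C1E", "0x52"], ["0x400817", "0x58"], ["0x543803", "0x5C"]]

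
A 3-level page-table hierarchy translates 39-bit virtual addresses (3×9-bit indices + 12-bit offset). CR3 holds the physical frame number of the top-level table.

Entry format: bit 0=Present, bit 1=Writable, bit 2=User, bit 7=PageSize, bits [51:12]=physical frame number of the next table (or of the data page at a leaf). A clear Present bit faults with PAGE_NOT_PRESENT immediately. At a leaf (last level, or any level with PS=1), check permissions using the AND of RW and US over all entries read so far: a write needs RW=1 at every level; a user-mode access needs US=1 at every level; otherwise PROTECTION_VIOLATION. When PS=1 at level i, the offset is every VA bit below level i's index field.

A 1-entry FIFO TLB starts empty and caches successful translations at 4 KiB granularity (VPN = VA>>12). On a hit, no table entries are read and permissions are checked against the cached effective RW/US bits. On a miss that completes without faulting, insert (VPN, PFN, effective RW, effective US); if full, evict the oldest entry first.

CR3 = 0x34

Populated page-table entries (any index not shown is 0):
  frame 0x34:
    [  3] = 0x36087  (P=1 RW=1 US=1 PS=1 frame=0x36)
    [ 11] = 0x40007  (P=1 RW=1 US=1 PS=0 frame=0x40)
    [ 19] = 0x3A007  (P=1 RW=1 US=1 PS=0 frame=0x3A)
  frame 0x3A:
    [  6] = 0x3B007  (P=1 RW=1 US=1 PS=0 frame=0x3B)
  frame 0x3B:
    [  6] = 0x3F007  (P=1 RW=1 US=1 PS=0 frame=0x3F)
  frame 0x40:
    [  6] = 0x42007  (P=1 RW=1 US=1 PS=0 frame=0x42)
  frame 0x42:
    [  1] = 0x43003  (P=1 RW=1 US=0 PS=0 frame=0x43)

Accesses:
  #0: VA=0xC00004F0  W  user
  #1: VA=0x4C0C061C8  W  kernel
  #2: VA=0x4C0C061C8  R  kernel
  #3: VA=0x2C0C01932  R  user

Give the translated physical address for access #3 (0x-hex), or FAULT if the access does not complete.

Trace:
#0 VA=0xC00004F0 (w,user):
  L0 @0x34[3] → 0x36087  P=1,RW=1,US=1,PS=1
  ✓ 0x364F0 (huge @L0)  — 1 lookups
#1 VA=0x4C0C061C8 (w,kernel):
  L0 @0x34[19] → 0x3A007  P=1,RW=1,US=1,PS=0
  L1 @0x3A[6] → 0x3B007  P=1,RW=1,US=1,PS=0
  L2 @0x3B[6] → 0x3F007  P=1,RW=1,US=1,PS=0
  ✓ 0x3F1C8  — 3 lookups
#2 VA=0x4C0C061C8 (r,kernel):
  TLB hit vpn=0x4C0C06 → PA=0x3F1C8
#3 VA=0x2C0C01932 (r,user):
  L0 @0x34[11] → 0x40007  P=1,RW=1,US=1,PS=0
  L1 @0x40[6] → 0x42007  P=1,RW=1,US=1,PS=0
  L2 @0x42[1] → 0x43003  P=1,RW=1,US=0,PS=0
  ⇒ fault: PROTECTION_VIOLATION  — 3 lookups

Access #3 PA: FAULT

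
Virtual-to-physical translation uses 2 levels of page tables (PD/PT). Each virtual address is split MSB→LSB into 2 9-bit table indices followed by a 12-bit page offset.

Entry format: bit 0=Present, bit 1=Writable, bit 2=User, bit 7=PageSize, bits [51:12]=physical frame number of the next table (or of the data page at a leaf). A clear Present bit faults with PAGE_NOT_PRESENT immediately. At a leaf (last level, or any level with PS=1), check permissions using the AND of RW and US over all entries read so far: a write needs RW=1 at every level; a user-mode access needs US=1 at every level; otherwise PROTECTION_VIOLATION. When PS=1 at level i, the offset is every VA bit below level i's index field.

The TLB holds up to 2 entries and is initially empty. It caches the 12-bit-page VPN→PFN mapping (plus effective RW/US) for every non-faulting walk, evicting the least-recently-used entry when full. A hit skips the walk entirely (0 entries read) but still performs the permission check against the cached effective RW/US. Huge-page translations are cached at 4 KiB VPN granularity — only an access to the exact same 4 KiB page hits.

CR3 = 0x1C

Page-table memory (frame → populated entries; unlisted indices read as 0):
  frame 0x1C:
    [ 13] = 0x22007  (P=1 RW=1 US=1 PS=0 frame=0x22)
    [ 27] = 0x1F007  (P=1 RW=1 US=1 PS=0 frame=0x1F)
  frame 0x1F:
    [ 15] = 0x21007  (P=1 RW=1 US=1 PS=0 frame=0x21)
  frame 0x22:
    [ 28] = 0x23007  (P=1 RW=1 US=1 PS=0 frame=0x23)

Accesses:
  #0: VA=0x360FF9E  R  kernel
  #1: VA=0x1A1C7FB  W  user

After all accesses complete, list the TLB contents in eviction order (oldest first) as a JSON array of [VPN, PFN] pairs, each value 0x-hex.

Trace:
#0 VA=0x360FF9E (r,kernel):
  L0 @0x1C[27] → 0x1F007  P=1,RW=1,US=1,PS=0
  L1 @0x1F[15] → 0x21007  P=1,RW=1,US=1,PS=0
  ⇒ phys 0x21F9E  [2 reads]
#1 VA=0x1A1C7FB (w,user):
  L0 @0x1C[13] → 0x22007  P=1,RW=1,US=1,PS=0
  L1 @0x22[28] → 0x23007  P=1,RW=1,US=1,PS=0
  ⇒ phys 0x237FB  [2 reads]

TLB: [["0x360F", "0x21"], ["0x1A1C", "0x23"]]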